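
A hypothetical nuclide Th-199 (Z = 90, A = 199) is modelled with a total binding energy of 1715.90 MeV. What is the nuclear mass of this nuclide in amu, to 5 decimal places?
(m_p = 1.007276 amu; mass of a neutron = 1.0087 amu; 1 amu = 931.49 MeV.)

Mass defect = 1715.90 MeV / (931.49 MeV/amu) = 1.8421024 amu
Constituent mass = 90(1.007276) + 109(1.0087) = 200.603140 amu
Nuclear mass = 200.603140 − 1.8421024 = 198.7610376 amu ≈ 198.76104 amu (to 5 decimal places)

198.76104 amu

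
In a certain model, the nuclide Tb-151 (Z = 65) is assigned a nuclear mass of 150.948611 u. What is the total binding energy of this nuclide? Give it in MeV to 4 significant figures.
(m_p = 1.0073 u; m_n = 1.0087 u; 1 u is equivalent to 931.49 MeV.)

1187 MeV

The nucleus contains 65 protons and 151 − 65 = 86 neutrons.
Total constituent mass: 65 × 1.0073 + 86 × 1.0087 = 152.2227 u
The mass defect is 152.2227 − 150.948611 = 1.274089 u.
Converting to energy: 1.274089 u × 931.49 MeV/u = 1186.80 MeV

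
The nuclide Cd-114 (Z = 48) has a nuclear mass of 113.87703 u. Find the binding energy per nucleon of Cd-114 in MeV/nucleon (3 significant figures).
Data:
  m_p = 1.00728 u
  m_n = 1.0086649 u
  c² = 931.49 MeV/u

8.53 MeV/nucleon

Z = 48, so N = A − Z = 114 − 48 = 66.
Total constituent mass: 48 × 1.00728 + 66 × 1.0086649 = 114.9213234 u
Δm = 114.9213234 − 113.87703 = 1.0442934 u
Converting to energy: 1.0442934 u × 931.49 MeV/u = 972.749 MeV
Per nucleon: 972.749 / 114 = 8.533 MeV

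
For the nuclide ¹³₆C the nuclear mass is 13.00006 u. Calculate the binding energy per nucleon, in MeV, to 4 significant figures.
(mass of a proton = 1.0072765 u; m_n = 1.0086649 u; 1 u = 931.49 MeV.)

7.470 MeV/nucleon

Mass of separated nucleons = 6(1.0072765) + 7(1.0086649) = 6.0436590 + 7.0606543 = 13.1043133 u
Δm = 13.1043133 − 13.00006 = 0.1042533 u
Binding energy = Δm·c² = 0.1042533 × 931.49 MeV/u = 97.1109 MeV
BE/A = 97.1109 MeV / 13 = 7.470 MeV/nucleon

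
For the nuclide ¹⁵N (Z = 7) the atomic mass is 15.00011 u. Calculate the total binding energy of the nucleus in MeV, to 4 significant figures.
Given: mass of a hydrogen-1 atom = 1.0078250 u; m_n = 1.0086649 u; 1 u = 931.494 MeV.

With 7 protons and 8 neutrons (A = 15):
Total constituent mass: 7 × 1.0078250 + 8 × 1.0086649 = 15.1240942 u
Mass defect Δm = 15.1240942 − 15.00011 = 0.1239842 u
Binding energy = Δm·c² = 0.1239842 × 931.494 MeV/u = 115.491 MeV

115.5 MeV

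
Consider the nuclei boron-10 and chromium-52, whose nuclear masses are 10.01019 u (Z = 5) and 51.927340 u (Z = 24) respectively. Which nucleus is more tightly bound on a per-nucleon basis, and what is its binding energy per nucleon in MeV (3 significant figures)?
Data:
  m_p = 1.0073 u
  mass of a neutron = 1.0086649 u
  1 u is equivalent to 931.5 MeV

chromium-52; 8.79 MeV/nucleon

boron-10: Σm = 5(1.0073) + 5(1.0086649) = 10.0798245 u; Δm = 0.0696345 u; E_B = 64.8645 MeV; E_B/A = 6.486 MeV
chromium-52: Σm = 24(1.0073) + 28(1.0086649) = 52.4178172 u; Δm = 0.4904772 u; E_B = 456.88 MeV; E_B/A = 8.786 MeV
chromium-52 has the higher binding energy per nucleon, so it is the more tightly bound nucleus.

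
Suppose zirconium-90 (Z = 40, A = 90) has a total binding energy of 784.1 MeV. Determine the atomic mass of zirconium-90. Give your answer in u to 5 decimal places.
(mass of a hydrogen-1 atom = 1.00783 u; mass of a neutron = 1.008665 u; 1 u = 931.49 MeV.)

Mass defect = 784.1 MeV / (931.49 MeV/u) = 0.8417696 u
Constituent mass = 40(1.00783) + 50(1.008665) = 90.746450 u
Atomic mass = 90.746450 − 0.8417696 = 89.9046804 u ≈ 89.90468 u (to 5 decimal places)

89.90468 u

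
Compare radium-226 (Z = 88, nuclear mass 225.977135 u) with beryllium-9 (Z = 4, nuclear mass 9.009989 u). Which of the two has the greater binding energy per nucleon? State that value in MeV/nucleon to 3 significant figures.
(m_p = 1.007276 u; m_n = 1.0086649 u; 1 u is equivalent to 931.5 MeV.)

radium-226; 7.66 MeV/nucleon

radium-226: Σm = 88(1.007276) + 138(1.0086649) = 227.8360442 u; Δm = 1.8589092 u; E_B = 1731.6 MeV; E_B/A = 7.662 MeV
beryllium-9: Σm = 4(1.007276) + 5(1.0086649) = 9.0724285 u; Δm = 0.0624395 u; E_B = 58.162 MeV; E_B/A = 6.462 MeV
radium-226 has the higher binding energy per nucleon, so it is the more tightly bound nucleus.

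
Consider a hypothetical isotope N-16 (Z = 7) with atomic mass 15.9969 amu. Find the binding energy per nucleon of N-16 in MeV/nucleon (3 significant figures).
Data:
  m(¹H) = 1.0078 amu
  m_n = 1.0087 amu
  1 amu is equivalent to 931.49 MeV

7.92 MeV/nucleon

Σm = 7·m(¹H) + 9·m_n = 7.0546 + 9.0783 = 16.1329 amu
The mass defect is 16.1329 − 15.9969 = 0.1360 amu.
E_B = 0.1360 × 931.49 = 126.683 MeV
Dividing by A = 16 gives 7.918 MeV per nucleon.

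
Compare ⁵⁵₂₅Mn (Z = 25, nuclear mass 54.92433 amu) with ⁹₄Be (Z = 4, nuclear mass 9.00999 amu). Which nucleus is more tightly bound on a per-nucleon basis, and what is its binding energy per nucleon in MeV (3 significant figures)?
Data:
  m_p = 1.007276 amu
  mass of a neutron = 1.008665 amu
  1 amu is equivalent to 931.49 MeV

⁵⁵₂₅Mn; 8.76 MeV/nucleon

⁵⁵₂₅Mn: Σm = 25(1.007276) + 30(1.008665) = 55.441850 amu; Δm = 0.517520 amu; E_B = 482.065 MeV; E_B/A = 8.7648 MeV
⁹₄Be: Σm = 4(1.007276) + 5(1.008665) = 9.072429 amu; Δm = 0.062439 amu; E_B = 58.161 MeV; E_B/A = 6.462 MeV
⁵⁵₂₅Mn has the higher binding energy per nucleon, so it is the more tightly bound nucleus.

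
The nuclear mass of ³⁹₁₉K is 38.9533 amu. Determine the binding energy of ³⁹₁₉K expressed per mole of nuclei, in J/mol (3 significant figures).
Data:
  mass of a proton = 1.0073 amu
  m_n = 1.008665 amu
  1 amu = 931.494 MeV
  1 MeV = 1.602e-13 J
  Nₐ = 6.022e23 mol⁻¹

3.22e+13 J/mol

Σm = 19·m_p + 20·m_n = 19.1387 + 20.173300 = 39.312000 amu
Δm = 39.312000 − 38.9533 = 0.358700 amu
E_B = 0.358700 × 931.494 = 334.127 MeV
Per nucleus in joules: 334.127 MeV × 1.602e-13 J/MeV = 5.3527e-11 J
Per mole: 5.3527e-11 J × 6.022e23 mol⁻¹ = 3.2234e+13 J/mol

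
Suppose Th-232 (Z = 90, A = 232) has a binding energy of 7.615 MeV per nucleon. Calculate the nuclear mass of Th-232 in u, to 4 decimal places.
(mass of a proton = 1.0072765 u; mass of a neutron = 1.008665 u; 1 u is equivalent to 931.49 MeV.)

Total binding energy = 232 × 7.615 = 1766.680 MeV
Mass defect = 1766.680 MeV / (931.49 MeV/u) = 1.896617 u
Constituent mass = 90(1.0072765) + 142(1.008665) = 233.8853150 u
Nuclear mass = 233.8853150 − 1.896617 = 231.9886980 u ≈ 231.9887 u (to 4 decimal places)

231.9887 u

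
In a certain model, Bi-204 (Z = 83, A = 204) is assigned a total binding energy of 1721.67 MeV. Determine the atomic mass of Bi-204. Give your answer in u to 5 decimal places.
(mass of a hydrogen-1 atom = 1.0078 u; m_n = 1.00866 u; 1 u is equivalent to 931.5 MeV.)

Mass defect = 1721.67 MeV / (931.5 MeV/u) = 1.8482770 u
Constituent mass = 83(1.0078) + 121(1.00866) = 205.69526 u
Atomic mass = 205.69526 − 1.8482770 = 203.8469830 u ≈ 203.84698 u (to 5 decimal places)

203.84698 u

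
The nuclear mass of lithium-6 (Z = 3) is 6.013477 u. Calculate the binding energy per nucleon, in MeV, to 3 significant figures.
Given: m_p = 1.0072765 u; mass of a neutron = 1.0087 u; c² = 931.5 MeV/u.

Mass of separated nucleons = 3(1.0072765) + 3(1.0087) = 3.0218295 + 3.0261 = 6.0479295 u
Mass defect Δm = 6.0479295 − 6.013477 = 0.0344525 u
Binding energy = Δm·c² = 0.0344525 × 931.5 MeV/u = 32.0925 MeV
Per nucleon: 32.0925 / 6 = 5.349 MeV

5.35 MeV/nucleon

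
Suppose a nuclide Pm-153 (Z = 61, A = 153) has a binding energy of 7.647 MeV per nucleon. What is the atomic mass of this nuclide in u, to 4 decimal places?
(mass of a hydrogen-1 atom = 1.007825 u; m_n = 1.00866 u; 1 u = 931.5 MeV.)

153.0180 u

Total binding energy = 153 × 7.647 = 1169.991 MeV
Mass defect = 1169.991 MeV / (931.5 MeV/u) = 1.256029 u
Constituent mass = 61(1.007825) + 92(1.00866) = 154.274045 u
Atomic mass = 154.274045 − 1.256029 = 153.018016 u ≈ 153.0180 u (to 4 decimal places)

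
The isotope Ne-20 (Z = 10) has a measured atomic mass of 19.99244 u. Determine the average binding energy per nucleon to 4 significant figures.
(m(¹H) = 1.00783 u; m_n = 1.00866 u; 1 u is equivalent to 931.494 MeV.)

With 10 protons and 10 neutrons (A = 20):
Mass of separated nucleons = 10(1.00783) + 10(1.00866) = 10.07830 + 10.08660 = 20.16490 u
The mass defect is 20.16490 − 19.99244 = 0.17246 u.
Converting to energy: 0.17246 u × 931.494 MeV/u = 160.645 MeV
Per nucleon: 160.645 / 20 = 8.032 MeV

8.032 MeV/nucleon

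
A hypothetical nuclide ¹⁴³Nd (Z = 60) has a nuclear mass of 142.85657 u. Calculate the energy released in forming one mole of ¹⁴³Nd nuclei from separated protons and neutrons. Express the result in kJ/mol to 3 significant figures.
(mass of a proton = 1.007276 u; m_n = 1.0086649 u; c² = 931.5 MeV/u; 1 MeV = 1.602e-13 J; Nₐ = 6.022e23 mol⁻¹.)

1.17e+11 kJ/mol

The nucleus contains 60 protons and 143 − 60 = 83 neutrons.
Σm = 60·m_p + 83·m_n = 60.436560 + 83.7191867 = 144.1557467 u
Mass defect Δm = 144.1557467 − 142.85657 = 1.2991767 u
Converting to energy: 1.2991767 u × 931.5 MeV/u = 1210.18 MeV
Per nucleus in joules: 1210.18 MeV × 1.602e-13 J/MeV = 1.9387e-10 J
Per mole: 1.9387e-10 J × 6.022e23 mol⁻¹ = 1.1675e+14 J/mol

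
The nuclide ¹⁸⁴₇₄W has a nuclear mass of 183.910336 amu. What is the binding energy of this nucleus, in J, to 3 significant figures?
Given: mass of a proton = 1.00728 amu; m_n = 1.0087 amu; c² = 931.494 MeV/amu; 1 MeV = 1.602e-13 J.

2.37e-10 J

Mass of separated nucleons = 74(1.00728) + 110(1.0087) = 74.53872 + 110.9570 = 185.49572 amu
Δm = 185.49572 − 183.910336 = 1.585384 amu
Converting to energy: 1.585384 amu × 931.494 MeV/amu = 1476.78 MeV
In joules: 1476.78 MeV × 1.602e-13 J/MeV = 2.3658e-10 J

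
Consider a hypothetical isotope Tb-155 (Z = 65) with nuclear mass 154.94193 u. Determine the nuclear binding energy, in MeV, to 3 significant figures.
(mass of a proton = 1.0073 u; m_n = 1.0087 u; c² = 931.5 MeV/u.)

1230 MeV

With 65 protons and 90 neutrons (A = 155):
Total constituent mass: 65 × 1.0073 + 90 × 1.0087 = 156.2575 u
The mass defect is 156.2575 − 154.94193 = 1.31557 u.
Binding energy = Δm·c² = 1.31557 × 931.5 MeV/u = 1225.45 MeV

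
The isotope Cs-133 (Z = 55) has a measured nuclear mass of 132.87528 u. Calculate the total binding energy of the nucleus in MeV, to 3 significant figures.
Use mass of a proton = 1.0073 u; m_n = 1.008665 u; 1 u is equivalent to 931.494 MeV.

1120 MeV

With 55 protons and 78 neutrons (A = 133):
Mass of separated nucleons = 55(1.0073) + 78(1.008665) = 55.4015 + 78.675870 = 134.077370 u
Δm = 134.077370 − 132.87528 = 1.202090 u
Binding energy = Δm·c² = 1.202090 × 931.494 MeV/u = 1119.74 MeV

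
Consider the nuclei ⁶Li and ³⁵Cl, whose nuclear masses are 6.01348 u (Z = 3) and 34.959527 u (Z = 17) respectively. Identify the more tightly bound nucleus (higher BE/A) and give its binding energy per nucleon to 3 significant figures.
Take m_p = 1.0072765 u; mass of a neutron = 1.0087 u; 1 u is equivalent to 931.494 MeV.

³⁵Cl; 8.54 MeV/nucleon

⁶Li: Σm = 3(1.0072765) + 3(1.0087) = 6.0479295 u; Δm = 0.0344495 u; E_B = 32.090 MeV; E_B/A = 5.348 MeV
³⁵Cl: Σm = 17(1.0072765) + 18(1.0087) = 35.2803005 u; Δm = 0.3207735 u; E_B = 298.80 MeV; E_B/A = 8.537 MeV
³⁵Cl has the higher binding energy per nucleon, so it is the more tightly bound nucleus.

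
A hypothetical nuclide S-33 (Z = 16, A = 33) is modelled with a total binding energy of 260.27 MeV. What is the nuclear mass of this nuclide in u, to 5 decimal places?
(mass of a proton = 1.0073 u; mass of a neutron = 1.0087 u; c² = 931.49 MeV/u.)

Mass defect = 260.27 MeV / (931.49 MeV/u) = 0.2794126 u
Constituent mass = 16(1.0073) + 17(1.0087) = 33.2647 u
Nuclear mass = 33.2647 − 0.2794126 = 32.9852874 u ≈ 32.98529 u (to 5 decimal places)

32.98529 u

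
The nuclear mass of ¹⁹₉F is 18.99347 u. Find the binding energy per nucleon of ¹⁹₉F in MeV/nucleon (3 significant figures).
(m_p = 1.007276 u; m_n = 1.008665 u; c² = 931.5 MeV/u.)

Mass of separated nucleons = 9(1.007276) + 10(1.008665) = 9.065484 + 10.086650 = 19.152134 u
Δm = 19.152134 − 18.99347 = 0.158664 u
Binding energy = Δm·c² = 0.158664 × 931.5 MeV/u = 147.796 MeV
BE/A = 147.796 MeV / 19 = 7.779 MeV/nucleon

7.78 MeV/nucleon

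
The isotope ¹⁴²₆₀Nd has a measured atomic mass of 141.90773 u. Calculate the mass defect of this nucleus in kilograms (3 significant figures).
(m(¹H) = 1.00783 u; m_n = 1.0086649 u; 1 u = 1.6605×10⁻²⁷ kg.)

Total constituent mass: 60 × 1.00783 + 82 × 1.0086649 = 143.1803218 u
Mass defect Δm = 143.1803218 − 141.90773 = 1.2725918 u
In SI units: 1.2725918 u × 1.6605×10⁻²⁷ kg/u = 2.1131e-27 kg

2.11e-27 kg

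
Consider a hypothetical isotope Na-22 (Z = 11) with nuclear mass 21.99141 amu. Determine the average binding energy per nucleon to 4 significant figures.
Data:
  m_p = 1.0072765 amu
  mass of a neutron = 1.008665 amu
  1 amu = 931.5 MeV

With 11 protons and 11 neutrons (A = 22):
Total constituent mass: 11 × 1.0072765 + 11 × 1.008665 = 22.1753565 amu
Mass defect Δm = 22.1753565 − 21.99141 = 0.1839465 amu
Converting to energy: 0.1839465 amu × 931.5 MeV/amu = 171.346 MeV
BE/A = 171.346 MeV / 22 = 7.788 MeV/nucleon

7.788 MeV/nucleon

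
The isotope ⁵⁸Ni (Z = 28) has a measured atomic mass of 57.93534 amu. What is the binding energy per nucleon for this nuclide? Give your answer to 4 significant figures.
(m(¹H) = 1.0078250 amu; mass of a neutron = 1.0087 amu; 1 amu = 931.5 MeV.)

Z = 28, so N = A − Z = 58 − 28 = 30.
Mass of separated nucleons = 28(1.0078250) + 30(1.0087) = 28.2191000 + 30.2610 = 58.4801000 amu
Δm = 58.4801000 − 57.93534 = 0.5447600 amu
E_B = 0.5447600 × 931.5 = 507.444 MeV
Dividing by A = 58 gives 8.749 MeV per nucleon.

8.749 MeV/nucleon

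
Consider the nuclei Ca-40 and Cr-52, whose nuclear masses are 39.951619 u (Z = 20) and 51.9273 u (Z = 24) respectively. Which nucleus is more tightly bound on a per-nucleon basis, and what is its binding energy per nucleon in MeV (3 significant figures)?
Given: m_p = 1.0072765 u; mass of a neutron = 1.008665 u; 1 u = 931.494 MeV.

Ca-40: Σm = 20(1.0072765) + 20(1.008665) = 40.3188300 u; Δm = 0.3672110 u; E_B = 342.05 MeV; E_B/A = 8.551 MeV
Cr-52: Σm = 24(1.0072765) + 28(1.008665) = 52.4172560 u; Δm = 0.4899560 u; E_B = 456.39 MeV; E_B/A = 8.777 MeV
Cr-52 has the higher binding energy per nucleon, so it is the more tightly bound nucleus.

Cr-52; 8.78 MeV/nucleon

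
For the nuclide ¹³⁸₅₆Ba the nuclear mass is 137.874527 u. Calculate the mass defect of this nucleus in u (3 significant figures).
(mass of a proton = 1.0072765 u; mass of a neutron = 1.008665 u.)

1.24 u

Σm = 56·m_p + 82·m_n = 56.4074840 + 82.710530 = 139.1180140 u
The mass defect is 139.1180140 − 137.874527 = 1.2434870 u.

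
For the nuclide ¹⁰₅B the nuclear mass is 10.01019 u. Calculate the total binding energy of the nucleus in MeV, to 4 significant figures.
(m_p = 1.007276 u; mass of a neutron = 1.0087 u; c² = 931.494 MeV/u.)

64.92 MeV

Z = 5, so N = A − Z = 10 − 5 = 5.
Σm = 5·m_p + 5·m_n = 5.036380 + 5.0435 = 10.079880 u
Δm = 10.079880 − 10.01019 = 0.069690 u
Converting to energy: 0.069690 u × 931.494 MeV/u = 64.9158 MeV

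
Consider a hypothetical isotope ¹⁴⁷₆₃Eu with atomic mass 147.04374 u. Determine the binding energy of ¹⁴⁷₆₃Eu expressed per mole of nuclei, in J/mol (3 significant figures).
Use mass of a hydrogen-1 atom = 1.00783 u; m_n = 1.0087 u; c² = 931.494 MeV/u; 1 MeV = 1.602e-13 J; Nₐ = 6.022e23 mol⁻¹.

1.06e+14 J/mol

With 63 protons and 84 neutrons (A = 147):
Σm = 63·m(¹H) + 84·m_n = 63.49329 + 84.7308 = 148.22409 u
Mass defect Δm = 148.22409 − 147.04374 = 1.18035 u
Binding energy = Δm·c² = 1.18035 × 931.494 MeV/u = 1099.49 MeV
Per nucleus in joules: 1099.49 MeV × 1.602e-13 J/MeV = 1.7614e-10 J
Per mole: 1.7614e-10 J × 6.022e23 mol⁻¹ = 1.0607e+14 J/mol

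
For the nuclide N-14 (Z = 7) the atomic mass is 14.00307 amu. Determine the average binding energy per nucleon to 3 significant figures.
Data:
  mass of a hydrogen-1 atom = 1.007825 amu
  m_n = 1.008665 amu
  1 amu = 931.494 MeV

7.48 MeV/nucleon

Z = 7, so N = A − Z = 14 − 7 = 7.
Total constituent mass: 7 × 1.007825 + 7 × 1.008665 = 14.115430 amu
The mass defect is 14.115430 − 14.00307 = 0.112360 amu.
E_B = 0.112360 × 931.494 = 104.663 MeV
Per nucleon: 104.663 / 14 = 7.476 MeV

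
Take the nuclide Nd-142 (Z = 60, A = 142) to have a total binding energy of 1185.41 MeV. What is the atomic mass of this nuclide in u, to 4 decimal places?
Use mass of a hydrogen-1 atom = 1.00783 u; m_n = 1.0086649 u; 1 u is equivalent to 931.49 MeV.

Mass defect = 1185.41 MeV / (931.49 MeV/u) = 1.272596 u
Constituent mass = 60(1.00783) + 82(1.0086649) = 143.1803218 u
Atomic mass = 143.1803218 − 1.272596 = 141.9077258 u ≈ 141.9077 u (to 4 decimal places)

141.9077 u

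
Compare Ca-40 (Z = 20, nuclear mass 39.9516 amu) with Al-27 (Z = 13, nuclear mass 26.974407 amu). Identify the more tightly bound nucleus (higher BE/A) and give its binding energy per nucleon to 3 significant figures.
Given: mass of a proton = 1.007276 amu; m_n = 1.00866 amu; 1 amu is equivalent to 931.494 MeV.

Ca-40; 8.55 MeV/nucleon

Ca-40: Σm = 20(1.007276) + 20(1.00866) = 40.318720 amu; Δm = 0.367120 amu; E_B = 341.97 MeV; E_B/A = 8.549 MeV
Al-27: Σm = 13(1.007276) + 14(1.00866) = 27.215828 amu; Δm = 0.241421 amu; E_B = 224.88 MeV; E_B/A = 8.329 MeV
Ca-40 has the higher binding energy per nucleon, so it is the more tightly bound nucleus.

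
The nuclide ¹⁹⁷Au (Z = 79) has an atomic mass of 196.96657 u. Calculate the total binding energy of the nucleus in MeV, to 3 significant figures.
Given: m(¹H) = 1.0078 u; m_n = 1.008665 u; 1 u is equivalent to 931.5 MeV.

Σm = 79·m(¹H) + 118·m_n = 79.6162 + 119.022470 = 198.638670 u
Δm = 198.638670 − 196.96657 = 1.672100 u
E_B = 1.672100 × 931.5 = 1557.56 MeV

1560 MeV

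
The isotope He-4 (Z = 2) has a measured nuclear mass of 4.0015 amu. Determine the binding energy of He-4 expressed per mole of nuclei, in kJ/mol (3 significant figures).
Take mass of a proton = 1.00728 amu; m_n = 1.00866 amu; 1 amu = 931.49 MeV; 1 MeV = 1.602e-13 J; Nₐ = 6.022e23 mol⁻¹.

Mass of separated nucleons = 2(1.00728) + 2(1.00866) = 2.01456 + 2.01732 = 4.03188 amu
Mass defect Δm = 4.03188 − 4.0015 = 0.03038 amu
E_B = 0.03038 × 931.49 = 28.2987 MeV
Per nucleus in joules: 28.2987 MeV × 1.602e-13 J/MeV = 4.5335e-12 J
Per mole: 4.5335e-12 J × 6.022e23 mol⁻¹ = 2.7301e+12 J/mol

2.73e+09 kJ/mol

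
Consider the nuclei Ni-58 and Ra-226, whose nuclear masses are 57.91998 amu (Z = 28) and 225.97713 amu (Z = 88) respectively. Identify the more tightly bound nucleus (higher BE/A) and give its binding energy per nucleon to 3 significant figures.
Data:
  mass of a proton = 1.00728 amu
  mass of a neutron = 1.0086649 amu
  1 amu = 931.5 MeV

Ni-58; 8.73 MeV/nucleon

Ni-58: Σm = 28(1.00728) + 30(1.0086649) = 58.4637870 amu; Δm = 0.5438070 amu; E_B = 506.56 MeV; E_B/A = 8.734 MeV
Ra-226: Σm = 88(1.00728) + 138(1.0086649) = 227.8363962 amu; Δm = 1.8592662 amu; E_B = 1731.9 MeV; E_B/A = 7.663 MeV
Ni-58 has the higher binding energy per nucleon, so it is the more tightly bound nucleus.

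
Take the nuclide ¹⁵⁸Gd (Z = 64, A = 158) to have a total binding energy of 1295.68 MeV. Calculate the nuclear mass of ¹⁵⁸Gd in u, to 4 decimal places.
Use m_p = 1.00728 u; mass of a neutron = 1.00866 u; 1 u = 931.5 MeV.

157.8890 u

Mass defect = 1295.68 MeV / (931.5 MeV/u) = 1.390961 u
Constituent mass = 64(1.00728) + 94(1.00866) = 159.27996 u
Nuclear mass = 159.27996 − 1.390961 = 157.888999 u ≈ 157.8890 u (to 4 decimal places)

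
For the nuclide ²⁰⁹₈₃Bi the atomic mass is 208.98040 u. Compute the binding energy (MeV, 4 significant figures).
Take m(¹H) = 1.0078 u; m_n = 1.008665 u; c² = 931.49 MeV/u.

1638 MeV

Z = 83, so N = A − Z = 209 − 83 = 126.
Mass of separated nucleons = 83(1.0078) + 126(1.008665) = 83.6474 + 127.091790 = 210.739190 u
Mass defect Δm = 210.739190 − 208.98040 = 1.758790 u
Binding energy = Δm·c² = 1.758790 × 931.49 MeV/u = 1638.30 MeV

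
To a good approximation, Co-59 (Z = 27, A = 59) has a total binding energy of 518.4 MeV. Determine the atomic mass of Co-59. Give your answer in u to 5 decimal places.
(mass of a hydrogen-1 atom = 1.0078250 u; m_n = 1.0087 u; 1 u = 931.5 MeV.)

Mass defect = 518.4 MeV / (931.5 MeV/u) = 0.5565217 u
Constituent mass = 27(1.0078250) + 32(1.0087) = 59.4896750 u
Atomic mass = 59.4896750 − 0.5565217 = 58.9331533 u ≈ 58.93315 u (to 5 decimal places)

58.93315 u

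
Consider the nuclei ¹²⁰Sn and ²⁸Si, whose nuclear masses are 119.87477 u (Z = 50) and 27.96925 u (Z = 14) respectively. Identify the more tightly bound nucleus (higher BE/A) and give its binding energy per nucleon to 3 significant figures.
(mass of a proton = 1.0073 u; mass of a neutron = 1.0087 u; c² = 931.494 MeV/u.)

¹²⁰Sn: Σm = 50(1.0073) + 70(1.0087) = 120.9740 u; Δm = 1.09923 u; E_B = 1023.9 MeV; E_B/A = 8.533 MeV
²⁸Si: Σm = 14(1.0073) + 14(1.0087) = 28.2240 u; Δm = 0.25475 u; E_B = 237.298 MeV; E_B/A = 8.4749 MeV
¹²⁰Sn has the higher binding energy per nucleon, so it is the more tightly bound nucleus.

¹²⁰Sn; 8.53 MeV/nucleon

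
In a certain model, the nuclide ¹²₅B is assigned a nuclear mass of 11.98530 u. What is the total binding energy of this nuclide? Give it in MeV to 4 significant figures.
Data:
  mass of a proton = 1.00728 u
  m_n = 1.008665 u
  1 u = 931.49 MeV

104.1 MeV

Mass of separated nucleons = 5(1.00728) + 7(1.008665) = 5.03640 + 7.060655 = 12.097055 u
The mass defect is 12.097055 − 11.98530 = 0.111755 u.
E_B = 0.111755 × 931.49 = 104.099 MeV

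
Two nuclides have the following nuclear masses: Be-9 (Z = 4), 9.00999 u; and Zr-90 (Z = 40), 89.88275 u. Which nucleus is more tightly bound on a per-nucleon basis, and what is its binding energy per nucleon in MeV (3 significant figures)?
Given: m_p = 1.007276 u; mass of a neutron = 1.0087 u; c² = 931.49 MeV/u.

Be-9: Σm = 4(1.007276) + 5(1.0087) = 9.072604 u; Δm = 0.062614 u; E_B = 58.324 MeV; E_B/A = 6.480 MeV
Zr-90: Σm = 40(1.007276) + 50(1.0087) = 90.726040 u; Δm = 0.843290 u; E_B = 785.52 MeV; E_B/A = 8.728 MeV
Zr-90 has the higher binding energy per nucleon, so it is the more tightly bound nucleus.

Zr-90; 8.73 MeV/nucleon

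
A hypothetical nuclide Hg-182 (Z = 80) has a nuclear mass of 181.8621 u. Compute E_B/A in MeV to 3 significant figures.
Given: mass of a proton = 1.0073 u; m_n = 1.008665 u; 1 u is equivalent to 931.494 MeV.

8.22 MeV/nucleon

The nucleus contains 80 protons and 182 − 80 = 102 neutrons.
Σm = 80·m_p + 102·m_n = 80.5840 + 102.883830 = 183.467830 u
The mass defect is 183.467830 − 181.8621 = 1.605730 u.
Converting to energy: 1.605730 u × 931.494 MeV/u = 1495.73 MeV
Per nucleon: 1495.73 / 182 = 8.218 MeV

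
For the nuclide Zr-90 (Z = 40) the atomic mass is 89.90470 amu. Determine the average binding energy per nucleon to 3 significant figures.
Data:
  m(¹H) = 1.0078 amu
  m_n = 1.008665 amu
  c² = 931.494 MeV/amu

Total constituent mass: 40 × 1.0078 + 50 × 1.008665 = 90.745250 amu
Δm = 90.745250 − 89.90470 = 0.840550 amu
Binding energy = Δm·c² = 0.840550 × 931.494 MeV/amu = 782.967 MeV
BE/A = 782.967 MeV / 90 = 8.700 MeV/nucleon

8.70 MeV/nucleon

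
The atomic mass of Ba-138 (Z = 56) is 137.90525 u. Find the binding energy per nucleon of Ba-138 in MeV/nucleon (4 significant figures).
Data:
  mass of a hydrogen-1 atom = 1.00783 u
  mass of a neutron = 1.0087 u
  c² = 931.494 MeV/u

The nucleus contains 56 protons and 138 − 56 = 82 neutrons.
Total constituent mass: 56 × 1.00783 + 82 × 1.0087 = 139.15188 u
Mass defect Δm = 139.15188 − 137.90525 = 1.24663 u
Converting to energy: 1.24663 u × 931.494 MeV/u = 1161.23 MeV
BE/A = 1161.23 MeV / 138 = 8.415 MeV/nucleon

8.415 MeV/nucleon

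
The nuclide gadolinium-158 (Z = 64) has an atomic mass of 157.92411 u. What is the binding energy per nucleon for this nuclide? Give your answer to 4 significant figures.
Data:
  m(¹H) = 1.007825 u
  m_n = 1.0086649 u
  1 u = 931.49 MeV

8.202 MeV/nucleon

With 64 protons and 94 neutrons (A = 158):
Total constituent mass: 64 × 1.007825 + 94 × 1.0086649 = 159.3153006 u
Δm = 159.3153006 − 157.92411 = 1.3911906 u
E_B = 1.3911906 × 931.49 = 1295.88 MeV
BE/A = 1295.88 MeV / 158 = 8.202 MeV/nucleon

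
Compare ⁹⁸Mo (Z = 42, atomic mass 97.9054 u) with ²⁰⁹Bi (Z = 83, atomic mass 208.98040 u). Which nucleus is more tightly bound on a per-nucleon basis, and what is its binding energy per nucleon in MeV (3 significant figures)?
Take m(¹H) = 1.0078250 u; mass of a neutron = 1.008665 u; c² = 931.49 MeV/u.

⁹⁸Mo: Σm = 42(1.0078250) + 56(1.008665) = 98.8138900 u; Δm = 0.9084900 u; E_B = 846.25 MeV; E_B/A = 8.635 MeV
²⁰⁹Bi: Σm = 83(1.0078250) + 126(1.008665) = 210.7412650 u; Δm = 1.7608650 u; E_B = 1640.2 MeV; E_B/A = 7.848 MeV
⁹⁸Mo has the higher binding energy per nucleon, so it is the more tightly bound nucleus.

⁹⁸Mo; 8.64 MeV/nucleon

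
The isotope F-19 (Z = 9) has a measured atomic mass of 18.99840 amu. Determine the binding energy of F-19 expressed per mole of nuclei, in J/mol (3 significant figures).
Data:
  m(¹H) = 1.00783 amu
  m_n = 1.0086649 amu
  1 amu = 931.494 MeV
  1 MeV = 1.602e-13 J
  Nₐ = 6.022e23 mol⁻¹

Mass of separated nucleons = 9(1.00783) + 10(1.0086649) = 9.07047 + 10.0866490 = 19.1571190 amu
The mass defect is 19.1571190 − 18.99840 = 0.1587190 amu.
Converting to energy: 0.1587190 amu × 931.494 MeV/amu = 147.846 MeV
Per nucleus in joules: 147.846 MeV × 1.602e-13 J/MeV = 2.3685e-11 J
Per mole: 2.3685e-11 J × 6.022e23 mol⁻¹ = 1.4263e+13 J/mol

1.43e+13 J/mol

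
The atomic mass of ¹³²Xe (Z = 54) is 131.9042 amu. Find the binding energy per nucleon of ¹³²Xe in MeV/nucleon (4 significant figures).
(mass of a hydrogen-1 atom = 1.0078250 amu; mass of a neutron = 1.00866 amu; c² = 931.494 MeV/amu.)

8.425 MeV/nucleon

With 54 protons and 78 neutrons (A = 132):
Mass of separated nucleons = 54(1.0078250) + 78(1.00866) = 54.4225500 + 78.67548 = 133.0980300 amu
Mass defect Δm = 133.0980300 − 131.9042 = 1.1938300 amu
Binding energy = Δm·c² = 1.1938300 × 931.494 MeV/amu = 1112.05 MeV
Per nucleon: 1112.05 / 132 = 8.425 MeV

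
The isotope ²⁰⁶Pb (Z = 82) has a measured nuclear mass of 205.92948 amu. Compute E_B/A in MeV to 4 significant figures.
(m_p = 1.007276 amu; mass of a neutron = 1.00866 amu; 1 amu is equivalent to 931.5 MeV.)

7.872 MeV/nucleon

The nucleus contains 82 protons and 206 − 82 = 124 neutrons.
Mass of separated nucleons = 82(1.007276) + 124(1.00866) = 82.596632 + 125.07384 = 207.670472 amu
Δm = 207.670472 − 205.92948 = 1.740992 amu
Converting to energy: 1.740992 amu × 931.5 MeV/amu = 1621.73 MeV
BE/A = 1621.73 MeV / 206 = 7.872 MeV/nucleon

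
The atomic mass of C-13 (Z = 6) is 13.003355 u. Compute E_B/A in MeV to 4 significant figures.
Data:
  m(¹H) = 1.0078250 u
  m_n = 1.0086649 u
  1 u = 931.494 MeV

7.470 MeV/nucleon

Z = 6, so N = A − Z = 13 − 6 = 7.
Mass of separated nucleons = 6(1.0078250) + 7(1.0086649) = 6.0469500 + 7.0606543 = 13.1076043 u
The mass defect is 13.1076043 − 13.003355 = 0.1042493 u.
E_B = 0.1042493 × 931.494 = 97.1076 MeV
BE/A = 97.1076 MeV / 13 = 7.470 MeV/nucleon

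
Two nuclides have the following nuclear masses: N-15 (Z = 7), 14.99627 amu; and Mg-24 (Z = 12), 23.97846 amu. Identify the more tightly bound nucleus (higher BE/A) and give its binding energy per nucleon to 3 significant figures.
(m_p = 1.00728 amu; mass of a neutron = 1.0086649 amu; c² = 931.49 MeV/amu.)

Mg-24; 8.26 MeV/nucleon

N-15: Σm = 7(1.00728) + 8(1.0086649) = 15.1202792 amu; Δm = 0.1240092 amu; E_B = 115.51 MeV; E_B/A = 7.701 MeV
Mg-24: Σm = 12(1.00728) + 12(1.0086649) = 24.1913388 amu; Δm = 0.2128788 amu; E_B = 198.29 MeV; E_B/A = 8.262 MeV
Mg-24 has the higher binding energy per nucleon, so it is the more tightly bound nucleus.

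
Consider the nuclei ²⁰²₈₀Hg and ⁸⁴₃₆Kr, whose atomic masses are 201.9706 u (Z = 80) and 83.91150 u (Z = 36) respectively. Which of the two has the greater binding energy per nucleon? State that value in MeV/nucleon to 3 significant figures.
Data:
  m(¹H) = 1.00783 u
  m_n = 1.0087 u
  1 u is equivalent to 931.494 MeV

²⁰²₈₀Hg: Σm = 80(1.00783) + 122(1.0087) = 203.68780 u; Δm = 1.71720 u; E_B = 1599.6 MeV; E_B/A = 7.919 MeV
⁸⁴₃₆Kr: Σm = 36(1.00783) + 48(1.0087) = 84.69948 u; Δm = 0.78798 u; E_B = 734.00 MeV; E_B/A = 8.738 MeV
⁸⁴₃₆Kr has the higher binding energy per nucleon, so it is the more tightly bound nucleus.

⁸⁴₃₆Kr; 8.74 MeV/nucleon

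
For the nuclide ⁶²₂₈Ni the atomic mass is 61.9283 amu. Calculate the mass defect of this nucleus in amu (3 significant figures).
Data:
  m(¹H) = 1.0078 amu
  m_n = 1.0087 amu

Z = 28, so N = A − Z = 62 − 28 = 34.
Σm = 28·m(¹H) + 34·m_n = 28.2184 + 34.2958 = 62.5142 amu
Δm = 62.5142 − 61.9283 = 0.5859 amu

0.586 amu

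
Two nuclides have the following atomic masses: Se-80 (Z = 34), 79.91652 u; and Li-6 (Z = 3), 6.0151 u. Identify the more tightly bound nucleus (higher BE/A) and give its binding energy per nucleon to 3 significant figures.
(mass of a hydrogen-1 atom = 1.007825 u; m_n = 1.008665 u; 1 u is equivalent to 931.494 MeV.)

Se-80: Σm = 34(1.007825) + 46(1.008665) = 80.664640 u; Δm = 0.748120 u; E_B = 696.87 MeV; E_B/A = 8.711 MeV
Li-6: Σm = 3(1.007825) + 3(1.008665) = 6.049470 u; Δm = 0.034370 u; E_B = 32.015 MeV; E_B/A = 5.336 MeV
Se-80 has the higher binding energy per nucleon, so it is the more tightly bound nucleus.

Se-80; 8.71 MeV/nucleon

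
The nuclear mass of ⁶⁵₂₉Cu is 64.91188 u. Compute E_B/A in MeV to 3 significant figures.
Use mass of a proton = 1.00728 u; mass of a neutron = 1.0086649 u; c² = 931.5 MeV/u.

Z = 29, so N = A − Z = 65 − 29 = 36.
Mass of separated nucleons = 29(1.00728) + 36(1.0086649) = 29.21112 + 36.3119364 = 65.5230564 u
Mass defect Δm = 65.5230564 − 64.91188 = 0.6111764 u
E_B = 0.6111764 × 931.5 = 569.311 MeV
Dividing by A = 65 gives 8.759 MeV per nucleon.

8.76 MeV/nucleon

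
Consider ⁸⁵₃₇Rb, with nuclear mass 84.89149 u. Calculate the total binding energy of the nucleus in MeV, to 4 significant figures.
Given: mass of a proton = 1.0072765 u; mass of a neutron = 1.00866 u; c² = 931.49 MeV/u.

739.1 MeV

Total constituent mass: 37 × 1.0072765 + 48 × 1.00866 = 85.6849105 u
Mass defect Δm = 85.6849105 − 84.89149 = 0.7934205 u
Binding energy = Δm·c² = 0.7934205 × 931.49 MeV/u = 739.063 MeV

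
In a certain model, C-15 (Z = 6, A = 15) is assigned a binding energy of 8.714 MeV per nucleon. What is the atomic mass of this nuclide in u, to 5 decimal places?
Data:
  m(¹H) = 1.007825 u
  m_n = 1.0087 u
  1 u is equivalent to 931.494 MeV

Total binding energy = 15 × 8.714 = 130.710 MeV
Mass defect = 130.710 MeV / (931.494 MeV/u) = 0.1403230 u
Constituent mass = 6(1.007825) + 9(1.0087) = 15.125250 u
Atomic mass = 15.125250 − 0.1403230 = 14.9849270 u ≈ 14.98493 u (to 5 decimal places)

14.98493 u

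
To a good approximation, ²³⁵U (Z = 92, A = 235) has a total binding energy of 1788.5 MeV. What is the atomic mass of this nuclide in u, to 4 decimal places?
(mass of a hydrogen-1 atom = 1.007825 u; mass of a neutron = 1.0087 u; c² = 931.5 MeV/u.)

235.0440 u

Mass defect = 1788.5 MeV / (931.5 MeV/u) = 1.920021 u
Constituent mass = 92(1.007825) + 143(1.0087) = 236.964000 u
Atomic mass = 236.964000 − 1.920021 = 235.043979 u ≈ 235.0440 u (to 4 decimal places)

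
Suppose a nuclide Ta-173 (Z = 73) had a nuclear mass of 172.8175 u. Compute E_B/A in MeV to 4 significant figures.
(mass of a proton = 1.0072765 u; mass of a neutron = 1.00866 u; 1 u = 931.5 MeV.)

Mass of separated nucleons = 73(1.0072765) + 100(1.00866) = 73.5311845 + 100.86600 = 174.3971845 u
Mass defect Δm = 174.3971845 − 172.8175 = 1.5796845 u
Converting to energy: 1.5796845 u × 931.5 MeV/u = 1471.48 MeV
Dividing by A = 173 gives 8.506 MeV per nucleon.

8.506 MeV/nucleon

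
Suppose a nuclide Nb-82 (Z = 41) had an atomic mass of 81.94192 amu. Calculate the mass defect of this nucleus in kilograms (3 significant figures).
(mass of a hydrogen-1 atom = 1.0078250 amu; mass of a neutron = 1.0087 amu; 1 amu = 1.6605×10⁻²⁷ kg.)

The nucleus contains 41 protons and 82 − 41 = 41 neutrons.
Σm = 41·m(¹H) + 41·m_n = 41.3208250 + 41.3567 = 82.6775250 amu
Mass defect Δm = 82.6775250 − 81.94192 = 0.7356050 amu
In SI units: 0.7356050 amu × 1.6605×10⁻²⁷ kg/amu = 1.2215e-27 kg

1.22e-27 kg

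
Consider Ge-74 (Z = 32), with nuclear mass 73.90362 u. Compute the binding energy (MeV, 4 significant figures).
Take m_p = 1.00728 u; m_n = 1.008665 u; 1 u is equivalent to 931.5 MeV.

Z = 32, so N = A − Z = 74 − 32 = 42.
Total constituent mass: 32 × 1.00728 + 42 × 1.008665 = 74.596890 u
Δm = 74.596890 − 73.90362 = 0.693270 u
E_B = 0.693270 × 931.5 = 645.781 MeV

645.8 MeV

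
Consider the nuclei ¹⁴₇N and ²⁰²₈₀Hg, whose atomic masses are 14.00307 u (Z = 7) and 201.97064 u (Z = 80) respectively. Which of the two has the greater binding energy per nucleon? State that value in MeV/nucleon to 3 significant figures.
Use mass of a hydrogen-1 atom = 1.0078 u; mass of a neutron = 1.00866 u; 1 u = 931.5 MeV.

²⁰²₈₀Hg; 7.88 MeV/nucleon

¹⁴₇N: Σm = 7(1.0078) + 7(1.00866) = 14.11522 u; Δm = 0.11215 u; E_B = 104.47 MeV; E_B/A = 7.462 MeV
²⁰²₈₀Hg: Σm = 80(1.0078) + 122(1.00866) = 203.68052 u; Δm = 1.70988 u; E_B = 1592.75 MeV; E_B/A = 7.8849 MeV
²⁰²₈₀Hg has the higher binding energy per nucleon, so it is the more tightly bound nucleus.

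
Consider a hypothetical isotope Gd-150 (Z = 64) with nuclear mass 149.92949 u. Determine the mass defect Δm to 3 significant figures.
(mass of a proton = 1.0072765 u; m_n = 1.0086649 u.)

1.28 u

With 64 protons and 86 neutrons (A = 150):
Σm = 64·m_p + 86·m_n = 64.4656960 + 86.7451814 = 151.2108774 u
Mass defect Δm = 151.2108774 − 149.92949 = 1.2813874 u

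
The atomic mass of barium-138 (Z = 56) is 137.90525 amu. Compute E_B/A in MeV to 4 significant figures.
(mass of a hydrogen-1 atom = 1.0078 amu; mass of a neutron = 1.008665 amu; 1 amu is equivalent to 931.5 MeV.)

Total constituent mass: 56 × 1.0078 + 82 × 1.008665 = 139.147330 amu
Mass defect Δm = 139.147330 − 137.90525 = 1.242080 amu
Binding energy = Δm·c² = 1.242080 × 931.5 MeV/amu = 1157.00 MeV
Dividing by A = 138 gives 8.384 MeV per nucleon.

8.384 MeV/nucleon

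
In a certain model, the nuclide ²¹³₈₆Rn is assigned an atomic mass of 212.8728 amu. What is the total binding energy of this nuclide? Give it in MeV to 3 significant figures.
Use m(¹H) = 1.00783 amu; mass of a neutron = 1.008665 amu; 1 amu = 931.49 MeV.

Σm = 86·m(¹H) + 127·m_n = 86.67338 + 128.100455 = 214.773835 amu
Δm = 214.773835 − 212.8728 = 1.901035 amu
Binding energy = Δm·c² = 1.901035 × 931.49 MeV/amu = 1770.80 MeV

1770 MeV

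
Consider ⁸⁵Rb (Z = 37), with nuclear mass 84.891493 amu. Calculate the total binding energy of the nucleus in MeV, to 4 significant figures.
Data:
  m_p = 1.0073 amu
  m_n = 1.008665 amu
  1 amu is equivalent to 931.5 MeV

740.1 MeV

Total constituent mass: 37 × 1.0073 + 48 × 1.008665 = 85.686020 amu
Mass defect Δm = 85.686020 − 84.891493 = 0.794527 amu
Binding energy = Δm·c² = 0.794527 × 931.5 MeV/amu = 740.102 MeV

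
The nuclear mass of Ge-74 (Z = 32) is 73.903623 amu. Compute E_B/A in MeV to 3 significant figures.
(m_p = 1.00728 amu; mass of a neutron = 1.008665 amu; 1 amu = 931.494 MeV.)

8.73 MeV/nucleon

The nucleus contains 32 protons and 74 − 32 = 42 neutrons.
Mass of separated nucleons = 32(1.00728) + 42(1.008665) = 32.23296 + 42.363930 = 74.596890 amu
The mass defect is 74.596890 − 73.903623 = 0.693267 amu.
Converting to energy: 0.693267 amu × 931.494 MeV/amu = 645.774 MeV
Dividing by A = 74 gives 8.727 MeV per nucleon.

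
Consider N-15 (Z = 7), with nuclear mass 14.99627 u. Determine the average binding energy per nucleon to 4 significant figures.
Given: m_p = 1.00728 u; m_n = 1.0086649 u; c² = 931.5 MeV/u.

Σm = 7·m_p + 8·m_n = 7.05096 + 8.0693192 = 15.1202792 u
Mass defect Δm = 15.1202792 − 14.99627 = 0.1240092 u
Binding energy = Δm·c² = 0.1240092 × 931.5 MeV/u = 115.515 MeV
Dividing by A = 15 gives 7.701 MeV per nucleon.

7.701 MeV/nucleon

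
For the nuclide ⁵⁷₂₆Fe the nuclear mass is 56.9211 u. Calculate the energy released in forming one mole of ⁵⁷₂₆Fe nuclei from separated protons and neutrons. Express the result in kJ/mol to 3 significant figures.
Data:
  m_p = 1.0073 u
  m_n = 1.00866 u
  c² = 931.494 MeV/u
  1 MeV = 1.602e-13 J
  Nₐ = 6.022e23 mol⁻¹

4.83e+10 kJ/mol

Total constituent mass: 26 × 1.0073 + 31 × 1.00866 = 57.45826 u
The mass defect is 57.45826 − 56.9211 = 0.53716 u.
Binding energy = Δm·c² = 0.53716 × 931.494 MeV/u = 500.361 MeV
Per nucleus in joules: 500.361 MeV × 1.602e-13 J/MeV = 8.0158e-11 J
Per mole: 8.0158e-11 J × 6.022e23 mol⁻¹ = 4.8271e+13 J/mol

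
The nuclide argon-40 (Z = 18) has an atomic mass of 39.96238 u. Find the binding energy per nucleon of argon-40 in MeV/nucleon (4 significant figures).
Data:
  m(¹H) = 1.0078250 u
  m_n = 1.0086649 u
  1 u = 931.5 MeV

8.595 MeV/nucleon

The nucleus contains 18 protons and 40 − 18 = 22 neutrons.
Σm = 18·m(¹H) + 22·m_n = 18.1408500 + 22.1906278 = 40.3314778 u
Δm = 40.3314778 − 39.96238 = 0.3690978 u
E_B = 0.3690978 × 931.5 = 343.815 MeV
Dividing by A = 40 gives 8.595 MeV per nucleon.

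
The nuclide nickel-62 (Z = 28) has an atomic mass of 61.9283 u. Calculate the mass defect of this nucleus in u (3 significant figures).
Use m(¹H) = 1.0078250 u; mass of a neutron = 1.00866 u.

Σm = 28·m(¹H) + 34·m_n = 28.2191000 + 34.29444 = 62.5135400 u
Δm = 62.5135400 − 61.9283 = 0.5852400 u

0.585 u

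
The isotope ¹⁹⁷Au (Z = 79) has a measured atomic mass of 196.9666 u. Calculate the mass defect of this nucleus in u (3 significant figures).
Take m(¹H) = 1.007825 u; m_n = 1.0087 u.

1.68 u

The nucleus contains 79 protons and 197 − 79 = 118 neutrons.
Total constituent mass: 79 × 1.007825 + 118 × 1.0087 = 198.644775 u
The mass defect is 198.644775 − 196.9666 = 1.678175 u.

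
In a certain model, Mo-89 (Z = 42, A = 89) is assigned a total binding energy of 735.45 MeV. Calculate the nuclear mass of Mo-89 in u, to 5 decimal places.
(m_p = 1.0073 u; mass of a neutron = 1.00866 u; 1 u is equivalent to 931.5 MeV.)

Mass defect = 735.45 MeV / (931.5 MeV/u) = 0.7895330 u
Constituent mass = 42(1.0073) + 47(1.00866) = 89.71362 u
Nuclear mass = 89.71362 − 0.7895330 = 88.9240870 u ≈ 88.92409 u (to 5 decimal places)

88.92409 u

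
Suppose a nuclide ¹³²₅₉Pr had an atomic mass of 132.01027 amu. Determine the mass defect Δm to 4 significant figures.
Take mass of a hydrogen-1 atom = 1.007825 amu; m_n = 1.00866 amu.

Z = 59, so N = A − Z = 132 − 59 = 73.
Mass of separated nucleons = 59(1.007825) + 73(1.00866) = 59.461675 + 73.63218 = 133.093855 amu
Δm = 133.093855 − 132.01027 = 1.083585 amu

1.084 amu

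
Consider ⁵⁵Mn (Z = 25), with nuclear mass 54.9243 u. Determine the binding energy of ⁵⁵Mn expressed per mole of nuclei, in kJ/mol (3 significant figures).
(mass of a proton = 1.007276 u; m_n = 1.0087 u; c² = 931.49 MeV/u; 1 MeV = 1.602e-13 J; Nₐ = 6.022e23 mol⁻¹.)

4.66e+10 kJ/mol

Total constituent mass: 25 × 1.007276 + 30 × 1.0087 = 55.442900 u
Δm = 55.442900 − 54.9243 = 0.518600 u
Converting to energy: 0.518600 u × 931.49 MeV/u = 483.071 MeV
Per nucleus in joules: 483.071 MeV × 1.602e-13 J/MeV = 7.7388e-11 J
Per mole: 7.7388e-11 J × 6.022e23 mol⁻¹ = 4.6603e+13 J/mol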